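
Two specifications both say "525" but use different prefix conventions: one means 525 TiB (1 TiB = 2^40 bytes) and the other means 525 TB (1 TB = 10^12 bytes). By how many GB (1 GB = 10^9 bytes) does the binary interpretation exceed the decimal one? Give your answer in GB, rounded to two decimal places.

525 TiB = 525 × 1,099,511,627,776 = 577,243,604,582,400 bytes
525 TB = 525 × 1,000,000,000,000 = 525,000,000,000,000 bytes
difference = 52,243,604,582,400 bytes
52,243,604,582,400 / 1,000,000,000 = 52,243.60 GB

52,243.60 GB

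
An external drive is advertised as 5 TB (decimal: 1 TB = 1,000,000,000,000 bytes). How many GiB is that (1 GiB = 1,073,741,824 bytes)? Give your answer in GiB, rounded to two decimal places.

5 TB = 5 × 10^12 bytes = 5,000,000,000,000 bytes
1 GiB = 2^30 bytes = 1,073,741,824 bytes
5,000,000,000,000 / 1,073,741,824 = 4,656.61 GiB

4,656.61 GiB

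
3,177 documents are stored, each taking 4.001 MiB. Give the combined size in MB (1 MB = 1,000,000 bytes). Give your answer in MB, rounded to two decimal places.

Total = 3,177 × 4.001 MiB = 12711.177 MiB
= 12711.177 × 1,048,576 bytes = 13,328,635,133.952 bytes
1 MB = 1,000,000 bytes
13,328,635,133.952 / 1,000,000 = 13,328.64 MB

13,328.64 MB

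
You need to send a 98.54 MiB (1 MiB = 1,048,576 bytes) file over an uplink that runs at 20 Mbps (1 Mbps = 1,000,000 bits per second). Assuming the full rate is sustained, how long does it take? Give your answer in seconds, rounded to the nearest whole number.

41 seconds

98.54 MiB = 103,326,679.04 bytes = 826,613,432.32 bits
20 Mbps = 20,000,000 bits/s
time = 826,613,432.32 / 20,000,000 = 41 s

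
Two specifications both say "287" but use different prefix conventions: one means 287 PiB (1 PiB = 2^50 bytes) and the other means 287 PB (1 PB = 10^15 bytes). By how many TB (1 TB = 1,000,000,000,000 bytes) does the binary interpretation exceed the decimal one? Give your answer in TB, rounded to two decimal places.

36,133.27 TB

287 PiB = 287 × 1,125,899,906,842,624 = 323,133,273,263,833,088 bytes
287 PB = 287 × 1,000,000,000,000,000 = 287,000,000,000,000,000 bytes
difference = 36,133,273,263,833,088 bytes
36,133,273,263,833,088 / 1,000,000,000,000 = 36,133.27 TB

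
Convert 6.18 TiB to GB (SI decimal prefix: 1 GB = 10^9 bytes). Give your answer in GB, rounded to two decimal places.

6.18 TiB = 6.18 × 2^40 bytes = 6,794,981,859,655.68 bytes
1 GB = 10^9 bytes = 1,000,000,000 bytes
6,794,981,859,655.68 / 1,000,000,000 = 6,794.98 GB

6,794.98 GB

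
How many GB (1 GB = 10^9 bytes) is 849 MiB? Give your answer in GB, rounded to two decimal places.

849 MiB = 849 × 2^20 bytes = 890,241,024 bytes
1 GB = 1,000,000,000 bytes
890,241,024 / 1,000,000,000 = 0.89 GB

0.89 GB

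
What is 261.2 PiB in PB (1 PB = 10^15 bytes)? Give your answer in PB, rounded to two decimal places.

294.09 PB

261.2 PiB × 1,125,899,906,842,624 bytes/PiB = 294,085,055,667,293,388.8 bytes
1 PB = 1,000,000,000,000,000 bytes
294,085,055,667,293,388.8 / 1,000,000,000,000,000 = 294.09 PB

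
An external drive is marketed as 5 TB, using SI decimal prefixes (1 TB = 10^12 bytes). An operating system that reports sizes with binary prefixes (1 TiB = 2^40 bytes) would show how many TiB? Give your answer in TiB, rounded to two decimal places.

5 TB = 5 × 10^12 bytes = 5,000,000,000,000 bytes
1 TiB = 1,099,511,627,776 bytes
5,000,000,000,000 / 1,099,511,627,776 = 4.55 TiB

4.55 TiB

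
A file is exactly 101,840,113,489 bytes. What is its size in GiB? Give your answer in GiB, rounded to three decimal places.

94.846 GiB

101,840,113,489 bytes given.
1 GiB = 1,073,741,824 bytes
101,840,113,489 / 1,073,741,824 = 94.846 GiB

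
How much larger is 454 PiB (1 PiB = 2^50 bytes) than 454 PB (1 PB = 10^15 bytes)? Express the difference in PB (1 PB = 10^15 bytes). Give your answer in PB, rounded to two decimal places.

57.16 PB

454 PiB = 454 × 1,125,899,906,842,624 = 511,158,557,706,551,296 bytes
454 PB = 454 × 1,000,000,000,000,000 = 454,000,000,000,000,000 bytes
difference = 57,158,557,706,551,296 bytes
57,158,557,706,551,296 / 1,000,000,000,000,000 = 57.16 PB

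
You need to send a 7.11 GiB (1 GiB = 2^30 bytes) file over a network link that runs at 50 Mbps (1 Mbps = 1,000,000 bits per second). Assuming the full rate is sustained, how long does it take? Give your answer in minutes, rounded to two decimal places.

20.36 minutes

7.11 GiB = 7,634,304,368.64 bytes = 61,074,434,949.12 bits
50 Mbps = 50,000,000 bits/s
time = 61,074,434,949.12 / 50,000,000 = 1,221.489 s
1,221.489 s / 60 = 20.36 minutes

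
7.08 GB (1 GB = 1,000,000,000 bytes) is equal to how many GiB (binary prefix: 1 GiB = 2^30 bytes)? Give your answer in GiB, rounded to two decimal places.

6.59 GiB

7.08 GB = 7.08 × 10^9 bytes = 7,080,000,000 bytes
1 GiB = 2^30 bytes = 1,073,741,824 bytes
7,080,000,000 / 1,073,741,824 = 6.59 GiB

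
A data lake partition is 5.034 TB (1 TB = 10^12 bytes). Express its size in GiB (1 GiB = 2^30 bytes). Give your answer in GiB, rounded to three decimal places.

5.034 TB × 1,000,000,000,000 bytes/TB = 5,034,000,000,000 bytes
1 GiB = 1,073,741,824 bytes
5,034,000,000,000 / 1,073,741,824 = 4,688.278 GiB

4,688.278 GiB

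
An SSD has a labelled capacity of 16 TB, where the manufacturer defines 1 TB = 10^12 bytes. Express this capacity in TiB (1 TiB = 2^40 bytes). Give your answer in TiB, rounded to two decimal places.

14.55 TiB

16 TB × 1,000,000,000,000 bytes/TB = 16,000,000,000,000 bytes
1 TiB = 1,099,511,627,776 bytes
16,000,000,000,000 / 1,099,511,627,776 = 14.55 TiB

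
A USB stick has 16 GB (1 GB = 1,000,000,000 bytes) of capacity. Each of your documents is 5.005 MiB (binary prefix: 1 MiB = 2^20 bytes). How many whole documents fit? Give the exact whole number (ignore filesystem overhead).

3,048

Capacity: 16 GB = 16,000,000,000 bytes
Per item: 5.005 MiB = 5,248,122.88 bytes
⌊16,000,000,000 / 5,248,122.88⌋ = 3,048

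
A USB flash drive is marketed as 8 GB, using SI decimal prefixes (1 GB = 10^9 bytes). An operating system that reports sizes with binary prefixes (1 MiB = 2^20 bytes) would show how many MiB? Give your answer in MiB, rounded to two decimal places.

8 GB × 1,000,000,000 bytes/GB = 8,000,000,000 bytes
1 MiB = 2^20 bytes = 1,048,576 bytes
8,000,000,000 / 1,048,576 = 7,629.39 MiB

7,629.39 MiB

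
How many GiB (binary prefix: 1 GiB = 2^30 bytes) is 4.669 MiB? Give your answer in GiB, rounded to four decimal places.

4.669 MiB × 1,048,576 bytes/MiB = 4,895,801.344 bytes
1 GiB = 2^30 bytes = 1,073,741,824 bytes
4,895,801.344 / 1,073,741,824 = 0.0046 GiB

0.0046 GiB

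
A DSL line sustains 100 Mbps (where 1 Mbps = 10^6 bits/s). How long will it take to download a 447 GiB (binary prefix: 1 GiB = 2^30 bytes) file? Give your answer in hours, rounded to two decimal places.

10.67 hours

447 GiB = 479,962,595,328 bytes = 3,839,700,762,624 bits
100 Mbps = 100,000,000 bits/s
time = 3,839,700,762,624 / 100,000,000 = 38,397.0076 s
38,397.0076 s / 3600 = 10.67 hours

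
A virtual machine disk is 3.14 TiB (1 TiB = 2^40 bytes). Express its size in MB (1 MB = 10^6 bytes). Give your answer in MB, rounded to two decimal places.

3.14 TiB × 1,099,511,627,776 bytes/TiB = 3,452,466,511,216.64 bytes
1 MB = 10^6 bytes = 1,000,000 bytes
3,452,466,511,216.64 / 1,000,000 = 3,452,466.51 MB

3,452,466.51 MB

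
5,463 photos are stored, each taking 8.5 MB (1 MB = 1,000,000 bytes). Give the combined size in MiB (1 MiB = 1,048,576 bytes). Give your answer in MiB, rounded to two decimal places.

Total = 5,463 × 8.5 MB = 46435.5 MB
= 46435.5 × 1,000,000 bytes = 46,435,500,000 bytes
1 MiB = 1,048,576 bytes
46,435,500,000 / 1,048,576 = 44,284.34 MiB

44,284.34 MiB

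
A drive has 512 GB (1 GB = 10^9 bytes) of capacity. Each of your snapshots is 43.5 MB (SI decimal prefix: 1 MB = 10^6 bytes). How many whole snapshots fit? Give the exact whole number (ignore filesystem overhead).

11,770

Capacity: 512 GB = 512,000,000,000 bytes
Per item: 43.5 MB = 43,500,000 bytes
⌊512,000,000,000 / 43,500,000⌋ = 11,770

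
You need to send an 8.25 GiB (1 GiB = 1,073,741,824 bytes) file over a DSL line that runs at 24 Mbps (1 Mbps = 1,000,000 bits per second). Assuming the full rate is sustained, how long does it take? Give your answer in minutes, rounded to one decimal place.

49.2 minutes

8.25 GiB = 8,858,370,048 bytes = 70,866,960,384 bits
24 Mbps = 24,000,000 bits/s
time = 70,866,960,384 / 24,000,000 = 2,952.79 s
2,952.79 s / 60 = 49.2 minutes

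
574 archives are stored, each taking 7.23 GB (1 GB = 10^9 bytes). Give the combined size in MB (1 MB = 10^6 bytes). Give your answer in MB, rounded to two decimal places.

Total = 574 × 7.23 GB = 4150.02 GB
= 4150.02 × 1,000,000,000 bytes = 4,150,020,000,000 bytes
1 MB = 1,000,000 bytes
4,150,020,000,000 / 1,000,000 = 4,150,020.00 MB

4,150,020.00 MB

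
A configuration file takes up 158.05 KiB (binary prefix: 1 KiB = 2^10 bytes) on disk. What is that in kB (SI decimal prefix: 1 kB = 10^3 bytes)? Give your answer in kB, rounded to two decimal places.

158.05 KiB × 1,024 bytes/KiB = 161,843.2 bytes
1 kB = 10^3 bytes = 1,000 bytes
161,843.2 / 1,000 = 161.84 kB

161.84 kB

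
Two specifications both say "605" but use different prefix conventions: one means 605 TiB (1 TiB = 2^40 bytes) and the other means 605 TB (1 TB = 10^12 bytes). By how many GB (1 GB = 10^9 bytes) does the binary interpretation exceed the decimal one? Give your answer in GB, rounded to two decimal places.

605 TiB = 605 × 1,099,511,627,776 = 665,204,534,804,480 bytes
605 TB = 605 × 1,000,000,000,000 = 605,000,000,000,000 bytes
difference = 60,204,534,804,480 bytes
60,204,534,804,480 / 1,000,000,000 = 60,204.53 GB

60,204.53 GB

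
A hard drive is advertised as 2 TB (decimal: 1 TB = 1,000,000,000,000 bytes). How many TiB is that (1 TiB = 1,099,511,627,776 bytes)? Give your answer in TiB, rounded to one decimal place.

2 TB = 2 × 10^12 bytes = 2,000,000,000,000 bytes
1 TiB = 1,099,511,627,776 bytes
2,000,000,000,000 / 1,099,511,627,776 = 1.8 TiB

1.8 TiB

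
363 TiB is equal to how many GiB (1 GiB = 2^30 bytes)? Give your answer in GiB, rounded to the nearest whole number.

371,712 GiB

363 TiB = 363 × 2^40 bytes = 399,122,720,882,688 bytes
1 GiB = 1,073,741,824 bytes
399,122,720,882,688 / 1,073,741,824 = 371,712 GiB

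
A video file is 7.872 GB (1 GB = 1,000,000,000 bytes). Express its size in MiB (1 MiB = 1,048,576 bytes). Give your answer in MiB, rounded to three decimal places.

7.872 GB × 1,000,000,000 bytes/GB = 7,872,000,000 bytes
1 MiB = 2^20 bytes = 1,048,576 bytes
7,872,000,000 / 1,048,576 = 7,507.324 MiB

7,507.324 MiB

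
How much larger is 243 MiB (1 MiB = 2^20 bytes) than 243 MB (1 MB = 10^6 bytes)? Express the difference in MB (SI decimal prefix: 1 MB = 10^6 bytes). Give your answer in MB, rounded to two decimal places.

243 MiB = 243 × 1,048,576 = 254,803,968 bytes
243 MB = 243 × 1,000,000 = 243,000,000 bytes
difference = 11,803,968 bytes
11,803,968 / 1,000,000 = 11.80 MB

11.80 MB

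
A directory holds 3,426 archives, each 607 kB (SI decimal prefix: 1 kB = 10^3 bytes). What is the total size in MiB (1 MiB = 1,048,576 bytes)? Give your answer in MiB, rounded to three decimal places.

1,983.244 MiB

Total = 3,426 × 607 kB = 2,079,582 kB
= 2,079,582 × 1,000 bytes = 2,079,582,000 bytes
1 MiB = 1,048,576 bytes
2,079,582,000 / 1,048,576 = 1,983.244 MiB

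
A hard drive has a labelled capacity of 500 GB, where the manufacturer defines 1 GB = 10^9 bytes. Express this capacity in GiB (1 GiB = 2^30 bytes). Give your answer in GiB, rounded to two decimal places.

465.66 GiB

500 GB = 500 × 10^9 bytes = 500,000,000,000 bytes
1 GiB = 2^30 bytes = 1,073,741,824 bytes
500,000,000,000 / 1,073,741,824 = 465.66 GiB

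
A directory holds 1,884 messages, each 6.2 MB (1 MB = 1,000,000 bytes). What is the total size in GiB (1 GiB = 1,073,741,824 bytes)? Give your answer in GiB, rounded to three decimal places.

10.879 GiB

Total = 1,884 × 6.2 MB = 11680.8 MB
= 11680.8 × 1,000,000 bytes = 11,680,800,000 bytes
1 GiB = 1,073,741,824 bytes
11,680,800,000 / 1,073,741,824 = 10.879 GiB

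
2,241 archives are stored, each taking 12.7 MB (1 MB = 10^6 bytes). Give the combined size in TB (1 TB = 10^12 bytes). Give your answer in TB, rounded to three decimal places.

0.028 TB

Total = 2,241 × 12.7 MB = 28460.7 MB
= 28460.7 × 1,000,000 bytes = 28,460,700,000 bytes
1 TB = 1,000,000,000,000 bytes
28,460,700,000 / 1,000,000,000,000 = 0.028 TB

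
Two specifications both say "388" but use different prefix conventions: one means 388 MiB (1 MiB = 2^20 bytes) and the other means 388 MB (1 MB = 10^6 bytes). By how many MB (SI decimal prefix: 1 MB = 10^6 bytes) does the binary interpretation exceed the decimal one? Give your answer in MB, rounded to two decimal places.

388 MiB = 388 × 1,048,576 = 406,847,488 bytes
388 MB = 388 × 1,000,000 = 388,000,000 bytes
difference = 18,847,488 bytes
18,847,488 / 1,000,000 = 18.85 MB

18.85 MB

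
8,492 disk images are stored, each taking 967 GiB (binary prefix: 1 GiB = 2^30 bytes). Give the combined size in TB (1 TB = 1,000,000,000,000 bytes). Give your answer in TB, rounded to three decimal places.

8,817.314 TB

Total = 8,492 × 967 GiB = 8,211,764 GiB
= 8,211,764 × 1,073,741,824 bytes = 8,817,314,455,617,536 bytes
1 TB = 1,000,000,000,000 bytes
8,817,314,455,617,536 / 1,000,000,000,000 = 8,817.314 TB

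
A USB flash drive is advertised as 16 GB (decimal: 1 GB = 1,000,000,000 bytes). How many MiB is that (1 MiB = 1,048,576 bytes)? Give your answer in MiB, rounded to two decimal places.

15,258.79 MiB

16 GB = 16 × 10^9 bytes = 16,000,000,000 bytes
1 MiB = 1,048,576 bytes
16,000,000,000 / 1,048,576 = 15,258.79 MiB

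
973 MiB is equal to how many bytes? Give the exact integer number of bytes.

973 × 1,048,576 = 1,020,264,448 bytes

1,020,264,448 bytes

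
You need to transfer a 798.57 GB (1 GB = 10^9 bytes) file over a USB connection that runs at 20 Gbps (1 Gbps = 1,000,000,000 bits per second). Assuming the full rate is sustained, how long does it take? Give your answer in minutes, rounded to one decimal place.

5.3 minutes

798.57 GB = 798,570,000,000 bytes = 6,388,560,000,000 bits
20 Gbps = 20,000,000,000 bits/s
time = 6,388,560,000,000 / 20,000,000,000 = 319.43 s
319.43 s / 60 = 5.3 minutes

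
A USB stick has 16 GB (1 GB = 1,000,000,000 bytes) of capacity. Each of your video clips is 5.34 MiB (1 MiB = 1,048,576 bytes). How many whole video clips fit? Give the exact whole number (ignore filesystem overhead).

Capacity: 16 GB = 16,000,000,000 bytes
Per item: 5.34 MiB = 5,599,395.84 bytes
⌊16,000,000,000 / 5,599,395.84⌋ = 2,857

2,857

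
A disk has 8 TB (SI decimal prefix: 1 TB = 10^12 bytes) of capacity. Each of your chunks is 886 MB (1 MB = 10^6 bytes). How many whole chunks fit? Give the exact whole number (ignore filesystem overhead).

9,029

Capacity: 8 TB = 8,000,000,000,000 bytes
Per item: 886 MB = 886,000,000 bytes
⌊8,000,000,000,000 / 886,000,000⌋ = 9,029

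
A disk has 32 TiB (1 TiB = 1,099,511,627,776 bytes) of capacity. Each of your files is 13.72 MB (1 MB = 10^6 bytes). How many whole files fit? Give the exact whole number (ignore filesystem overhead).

Capacity: 32 TiB = 35,184,372,088,832 bytes
Per item: 13.72 MB = 13,720,000 bytes
⌊35,184,372,088,832 / 13,720,000⌋ = 2,564,458

2,564,458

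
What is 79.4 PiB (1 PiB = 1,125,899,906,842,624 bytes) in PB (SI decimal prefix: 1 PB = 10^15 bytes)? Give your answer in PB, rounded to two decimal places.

79.4 PiB = 79.4 × 2^50 bytes = 89,396,452,603,304,345.6 bytes
1 PB = 10^15 bytes = 1,000,000,000,000,000 bytes
89,396,452,603,304,345.6 / 1,000,000,000,000,000 = 89.40 PB

89.40 PB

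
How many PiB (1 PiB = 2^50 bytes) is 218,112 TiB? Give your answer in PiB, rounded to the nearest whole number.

218,112 TiB = 218,112 × 2^40 bytes = 239,816,680,157,478,912 bytes
1 PiB = 2^50 bytes = 1,125,899,906,842,624 bytes
239,816,680,157,478,912 / 1,125,899,906,842,624 = 213 PiB

213 PiB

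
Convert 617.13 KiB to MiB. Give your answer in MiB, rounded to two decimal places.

617.13 KiB = 617.13 × 2^10 bytes = 631,941.12 bytes
1 MiB = 2^20 bytes = 1,048,576 bytes
631,941.12 / 1,048,576 = 0.60 MiB

0.60 MiB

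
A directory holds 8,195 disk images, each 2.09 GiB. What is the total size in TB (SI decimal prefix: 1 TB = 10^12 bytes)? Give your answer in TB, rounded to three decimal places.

18.391 TB

Total = 8,195 × 2.09 GiB = 17127.55 GiB
= 17127.55 × 1,073,741,824 bytes = 18,390,566,777,651.2 bytes
1 TB = 1,000,000,000,000 bytes
18,390,566,777,651.2 / 1,000,000,000,000 = 18.391 TB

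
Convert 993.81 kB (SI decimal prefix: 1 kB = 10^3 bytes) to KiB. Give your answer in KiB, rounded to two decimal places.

970.52 KiB

993.81 kB × 1,000 bytes/kB = 993,810 bytes
1 KiB = 1,024 bytes
993,810 / 1,024 = 970.52 KiB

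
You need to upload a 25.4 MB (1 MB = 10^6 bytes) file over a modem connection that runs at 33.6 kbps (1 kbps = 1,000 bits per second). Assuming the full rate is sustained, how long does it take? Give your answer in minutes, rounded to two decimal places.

25.4 MB = 25,400,000 bytes = 203,200,000 bits
33.6 kbps = 33,600 bits/s
time = 203,200,000 / 33,600 = 6,047.619 s
6,047.619 s / 60 = 100.79 minutes

100.79 minutes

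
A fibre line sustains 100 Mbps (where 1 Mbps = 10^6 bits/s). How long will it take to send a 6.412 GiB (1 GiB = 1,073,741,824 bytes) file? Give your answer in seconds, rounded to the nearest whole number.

551 seconds

6.412 GiB = 6,884,832,575.488 bytes = 55,078,660,603.904 bits
100 Mbps = 100,000,000 bits/s
time = 55,078,660,603.904 / 100,000,000 = 551 s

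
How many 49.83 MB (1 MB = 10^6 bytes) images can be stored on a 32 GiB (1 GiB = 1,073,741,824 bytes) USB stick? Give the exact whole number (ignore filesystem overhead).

689

Capacity: 32 GiB = 34,359,738,368 bytes
Per item: 49.83 MB = 49,830,000 bytes
⌊34,359,738,368 / 49,830,000⌋ = 689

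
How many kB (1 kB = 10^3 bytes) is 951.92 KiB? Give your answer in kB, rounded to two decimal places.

974.77 kB

951.92 KiB × 1,024 bytes/KiB = 974,766.08 bytes
1 kB = 1,000 bytes
974,766.08 / 1,000 = 974.77 kB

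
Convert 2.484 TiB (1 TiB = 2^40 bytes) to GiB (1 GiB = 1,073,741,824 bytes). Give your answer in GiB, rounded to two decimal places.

2.484 TiB = 2.484 × 2^40 bytes = 2,731,186,883,395.584 bytes
1 GiB = 2^30 bytes = 1,073,741,824 bytes
2,731,186,883,395.584 / 1,073,741,824 = 2,543.62 GiB

2,543.62 GiB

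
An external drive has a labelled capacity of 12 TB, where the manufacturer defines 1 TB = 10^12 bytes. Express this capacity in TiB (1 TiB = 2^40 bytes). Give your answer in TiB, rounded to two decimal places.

12 TB = 12 × 10^12 bytes = 12,000,000,000,000 bytes
1 TiB = 2^40 bytes = 1,099,511,627,776 bytes
12,000,000,000,000 / 1,099,511,627,776 = 10.91 TiB

10.91 TiB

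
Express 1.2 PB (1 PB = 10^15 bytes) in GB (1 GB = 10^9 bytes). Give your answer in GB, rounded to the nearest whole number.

1.2 PB = 1.2 × 10^15 bytes = 1,200,000,000,000,000 bytes
1 GB = 10^9 bytes = 1,000,000,000 bytes
1,200,000,000,000,000 / 1,000,000,000 = 1,200,000 GB

1,200,000 GB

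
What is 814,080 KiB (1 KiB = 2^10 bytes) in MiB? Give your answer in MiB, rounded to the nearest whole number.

814,080 KiB × 1,024 bytes/KiB = 833,617,920 bytes
1 MiB = 1,048,576 bytes
833,617,920 / 1,048,576 = 795 MiB

795 MiB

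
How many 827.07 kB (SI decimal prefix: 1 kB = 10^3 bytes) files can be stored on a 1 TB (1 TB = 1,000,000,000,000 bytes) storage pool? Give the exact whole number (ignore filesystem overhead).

Capacity: 1 TB = 1,000,000,000,000 bytes
Per item: 827.07 kB = 827,070 bytes
⌊1,000,000,000,000 / 827,070⌋ = 1,209,087

1,209,087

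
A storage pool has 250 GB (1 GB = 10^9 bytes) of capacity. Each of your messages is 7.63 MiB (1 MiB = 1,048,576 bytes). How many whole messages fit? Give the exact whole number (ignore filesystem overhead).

Capacity: 250 GB = 250,000,000,000 bytes
Per item: 7.63 MiB = 8,000,634.88 bytes
⌊250,000,000,000 / 8,000,634.88⌋ = 31,247

31,247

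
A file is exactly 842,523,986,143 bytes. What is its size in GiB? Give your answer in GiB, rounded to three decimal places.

842,523,986,143 bytes given.
1 GiB = 1,073,741,824 bytes
842,523,986,143 / 1,073,741,824 = 784.662 GiB

784.662 GiB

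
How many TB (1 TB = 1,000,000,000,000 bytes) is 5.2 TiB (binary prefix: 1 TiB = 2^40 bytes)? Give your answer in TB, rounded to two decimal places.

5.2 TiB = 5.2 × 2^40 bytes = 5,717,460,464,435.2 bytes
1 TB = 1,000,000,000,000 bytes
5,717,460,464,435.2 / 1,000,000,000,000 = 5.72 TB

5.72 TB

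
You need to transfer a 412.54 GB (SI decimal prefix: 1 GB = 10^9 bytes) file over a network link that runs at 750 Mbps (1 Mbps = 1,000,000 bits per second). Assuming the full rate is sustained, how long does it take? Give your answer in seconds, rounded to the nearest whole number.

4,400 seconds

412.54 GB = 412,540,000,000 bytes = 3,300,320,000,000 bits
750 Mbps = 750,000,000 bits/s
time = 3,300,320,000,000 / 750,000,000 = 4,400 s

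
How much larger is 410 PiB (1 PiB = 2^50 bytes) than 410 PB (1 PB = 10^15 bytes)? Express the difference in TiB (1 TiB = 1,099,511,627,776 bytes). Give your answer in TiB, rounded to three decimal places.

410 PiB = 410 × 1,125,899,906,842,624 = 461,618,961,805,475,840 bytes
410 PB = 410 × 1,000,000,000,000,000 = 410,000,000,000,000,000 bytes
difference = 51,618,961,805,475,840 bytes
51,618,961,805,475,840 / 1,099,511,627,776 = 46,947.172 TiB

46,947.172 TiB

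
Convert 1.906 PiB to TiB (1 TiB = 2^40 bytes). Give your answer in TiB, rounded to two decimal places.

1,951.74 TiB

1.906 PiB × 1,125,899,906,842,624 bytes/PiB = 2,145,965,222,442,041.344 bytes
1 TiB = 1,099,511,627,776 bytes
2,145,965,222,442,041.344 / 1,099,511,627,776 = 1,951.74 TiB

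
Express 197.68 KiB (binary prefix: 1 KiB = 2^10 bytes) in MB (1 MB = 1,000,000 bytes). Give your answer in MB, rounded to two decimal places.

0.20 MB

197.68 KiB = 197.68 × 2^10 bytes = 202,424.32 bytes
1 MB = 1,000,000 bytes
202,424.32 / 1,000,000 = 0.20 MB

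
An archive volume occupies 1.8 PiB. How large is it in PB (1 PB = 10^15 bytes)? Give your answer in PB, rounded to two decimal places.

2.03 PB

1.8 PiB = 1.8 × 2^50 bytes = 2,026,619,832,316,723.2 bytes
1 PB = 1,000,000,000,000,000 bytes
2,026,619,832,316,723.2 / 1,000,000,000,000,000 = 2.03 PB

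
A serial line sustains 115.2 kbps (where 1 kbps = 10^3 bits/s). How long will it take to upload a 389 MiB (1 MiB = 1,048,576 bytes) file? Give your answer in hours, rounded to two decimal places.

389 MiB = 407,896,064 bytes = 3,263,168,512 bits
115.2 kbps = 115,200 bits/s
time = 3,263,168,512 / 115,200 = 28,326.1156 s
28,326.1156 s / 3600 = 7.87 hours

7.87 hours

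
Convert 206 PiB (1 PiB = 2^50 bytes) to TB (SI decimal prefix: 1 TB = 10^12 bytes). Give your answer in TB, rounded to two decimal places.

231,935.38 TB

206 PiB = 206 × 2^50 bytes = 231,935,380,809,580,544 bytes
1 TB = 10^12 bytes = 1,000,000,000,000 bytes
231,935,380,809,580,544 / 1,000,000,000,000 = 231,935.38 TB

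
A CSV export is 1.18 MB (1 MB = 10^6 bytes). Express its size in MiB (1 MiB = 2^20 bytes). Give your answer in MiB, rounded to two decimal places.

1.13 MiB

1.18 MB = 1.18 × 10^6 bytes = 1,180,000 bytes
1 MiB = 2^20 bytes = 1,048,576 bytes
1,180,000 / 1,048,576 = 1.13 MiB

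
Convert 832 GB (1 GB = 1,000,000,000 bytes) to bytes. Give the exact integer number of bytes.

832,000,000,000 bytes

832 × 1,000,000,000 = 832,000,000,000 bytes  (1 GB = 10^9 bytes)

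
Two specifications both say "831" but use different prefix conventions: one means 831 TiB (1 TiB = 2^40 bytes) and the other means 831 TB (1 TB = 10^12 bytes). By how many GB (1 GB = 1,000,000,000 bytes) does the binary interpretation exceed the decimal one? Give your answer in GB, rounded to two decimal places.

82,694.16 GB

831 TiB = 831 × 1,099,511,627,776 = 913,694,162,681,856 bytes
831 TB = 831 × 1,000,000,000,000 = 831,000,000,000,000 bytes
difference = 82,694,162,681,856 bytes
82,694,162,681,856 / 1,000,000,000 = 82,694.16 GB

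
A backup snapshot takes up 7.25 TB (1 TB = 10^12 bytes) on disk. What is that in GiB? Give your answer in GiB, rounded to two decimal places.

7.25 TB = 7.25 × 10^12 bytes = 7,250,000,000,000 bytes
1 GiB = 1,073,741,824 bytes
7,250,000,000,000 / 1,073,741,824 = 6,752.09 GiB

6,752.09 GiB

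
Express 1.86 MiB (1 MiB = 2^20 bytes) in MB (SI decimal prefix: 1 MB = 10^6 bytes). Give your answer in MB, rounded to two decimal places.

1.95 MB

1.86 MiB × 1,048,576 bytes/MiB = 1,950,351.36 bytes
1 MB = 10^6 bytes = 1,000,000 bytes
1,950,351.36 / 1,000,000 = 1.95 MB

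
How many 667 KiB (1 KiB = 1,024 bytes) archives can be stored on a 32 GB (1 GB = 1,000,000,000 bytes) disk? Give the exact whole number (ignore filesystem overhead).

Capacity: 32 GB = 32,000,000,000 bytes
Per item: 667 KiB = 683,008 bytes
⌊32,000,000,000 / 683,008⌋ = 46,851

46,851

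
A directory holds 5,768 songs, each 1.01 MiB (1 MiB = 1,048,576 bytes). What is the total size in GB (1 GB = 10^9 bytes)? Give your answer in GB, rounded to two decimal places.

Total = 5,768 × 1.01 MiB = 5825.68 MiB
= 5825.68 × 1,048,576 bytes = 6,108,668,231.68 bytes
1 GB = 1,000,000,000 bytes
6,108,668,231.68 / 1,000,000,000 = 6.11 GB

6.11 GB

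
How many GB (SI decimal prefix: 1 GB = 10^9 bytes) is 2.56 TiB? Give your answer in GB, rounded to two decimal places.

2.56 TiB × 1,099,511,627,776 bytes/TiB = 2,814,749,767,106.56 bytes
1 GB = 10^9 bytes = 1,000,000,000 bytes
2,814,749,767,106.56 / 1,000,000,000 = 2,814.75 GB

2,814.75 GB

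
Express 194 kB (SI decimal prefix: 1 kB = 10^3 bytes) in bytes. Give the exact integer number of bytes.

194,000 bytes

194 × 1,000 = 194,000 bytes  (1 kB = 10^3 bytes)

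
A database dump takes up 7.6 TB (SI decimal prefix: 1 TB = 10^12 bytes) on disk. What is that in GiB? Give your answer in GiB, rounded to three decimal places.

7.6 TB × 1,000,000,000,000 bytes/TB = 7,600,000,000,000 bytes
1 GiB = 1,073,741,824 bytes
7,600,000,000,000 / 1,073,741,824 = 7,078.052 GiB

7,078.052 GiB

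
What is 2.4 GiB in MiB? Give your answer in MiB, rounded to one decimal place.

2.4 GiB × 1,073,741,824 bytes/GiB = 2,576,980,377.6 bytes
1 MiB = 2^20 bytes = 1,048,576 bytes
2,576,980,377.6 / 1,048,576 = 2,457.6 MiB

2,457.6 MiB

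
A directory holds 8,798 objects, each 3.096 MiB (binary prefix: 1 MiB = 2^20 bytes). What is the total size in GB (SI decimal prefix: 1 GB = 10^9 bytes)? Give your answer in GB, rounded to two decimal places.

28.56 GB

Total = 8,798 × 3.096 MiB = 27238.608 MiB
= 27238.608 × 1,048,576 bytes = 28,561,750,622.208 bytes
1 GB = 1,000,000,000 bytes
28,561,750,622.208 / 1,000,000,000 = 28.56 GB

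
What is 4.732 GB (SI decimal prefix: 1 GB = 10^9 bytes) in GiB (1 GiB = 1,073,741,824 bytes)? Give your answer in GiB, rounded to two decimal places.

4.41 GiB

4.732 GB × 1,000,000,000 bytes/GB = 4,732,000,000 bytes
1 GiB = 2^30 bytes = 1,073,741,824 bytes
4,732,000,000 / 1,073,741,824 = 4.41 GiB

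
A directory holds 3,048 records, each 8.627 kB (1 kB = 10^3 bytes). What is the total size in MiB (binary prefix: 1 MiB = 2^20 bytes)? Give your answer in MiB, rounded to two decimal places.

25.08 MiB

Total = 3,048 × 8.627 kB = 26295.096 kB
= 26295.096 × 1,000 bytes = 26,295,096 bytes
1 MiB = 1,048,576 bytes
26,295,096 / 1,048,576 = 25.08 MiB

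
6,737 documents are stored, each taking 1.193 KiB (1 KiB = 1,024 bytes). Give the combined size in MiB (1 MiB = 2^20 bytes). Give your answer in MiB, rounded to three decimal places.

7.849 MiB

Total = 6,737 × 1.193 KiB = 8037.241 KiB
= 8037.241 × 1,024 bytes = 8,230,134.784 bytes
1 MiB = 1,048,576 bytes
8,230,134.784 / 1,048,576 = 7.849 MiB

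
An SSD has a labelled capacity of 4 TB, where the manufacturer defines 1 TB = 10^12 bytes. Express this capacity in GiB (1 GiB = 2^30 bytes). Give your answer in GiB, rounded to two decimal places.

4 TB × 1,000,000,000,000 bytes/TB = 4,000,000,000,000 bytes
1 GiB = 1,073,741,824 bytes
4,000,000,000,000 / 1,073,741,824 = 3,725.29 GiB

3,725.29 GiB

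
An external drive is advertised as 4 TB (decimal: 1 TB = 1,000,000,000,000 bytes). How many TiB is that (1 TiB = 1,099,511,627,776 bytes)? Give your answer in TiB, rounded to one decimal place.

3.6 TiB

4 TB = 4 × 10^12 bytes = 4,000,000,000,000 bytes
1 TiB = 2^40 bytes = 1,099,511,627,776 bytes
4,000,000,000,000 / 1,099,511,627,776 = 3.6 TiB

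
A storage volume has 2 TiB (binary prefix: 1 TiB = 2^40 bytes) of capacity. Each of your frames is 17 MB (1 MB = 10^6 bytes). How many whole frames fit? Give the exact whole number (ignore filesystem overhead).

Capacity: 2 TiB = 2,199,023,255,552 bytes
Per item: 17 MB = 17,000,000 bytes
⌊2,199,023,255,552 / 17,000,000⌋ = 129,354

129,354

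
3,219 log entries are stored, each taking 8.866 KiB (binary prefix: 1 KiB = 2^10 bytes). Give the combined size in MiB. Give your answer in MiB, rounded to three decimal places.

27.871 MiB

Total = 3,219 × 8.866 KiB = 28539.654 KiB
= 28539.654 × 1,024 bytes = 29,224,605.696 bytes
1 MiB = 1,048,576 bytes
29,224,605.696 / 1,048,576 = 27.871 MiB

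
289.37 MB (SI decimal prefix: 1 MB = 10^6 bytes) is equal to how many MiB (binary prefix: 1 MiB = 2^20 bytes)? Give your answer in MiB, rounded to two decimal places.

275.96 MiB

289.37 MB = 289.37 × 10^6 bytes = 289,370,000 bytes
1 MiB = 1,048,576 bytes
289,370,000 / 1,048,576 = 275.96 MiB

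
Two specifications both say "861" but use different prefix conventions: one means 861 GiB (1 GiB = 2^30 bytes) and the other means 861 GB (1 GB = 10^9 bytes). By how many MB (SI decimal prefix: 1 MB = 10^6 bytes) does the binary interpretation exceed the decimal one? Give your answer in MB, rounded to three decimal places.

861 GiB = 861 × 1,073,741,824 = 924,491,710,464 bytes
861 GB = 861 × 1,000,000,000 = 861,000,000,000 bytes
difference = 63,491,710,464 bytes
63,491,710,464 / 1,000,000 = 63,491.710 MB

63,491.710 MB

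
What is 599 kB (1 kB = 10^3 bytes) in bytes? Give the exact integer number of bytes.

599,000 bytes

599 × 1,000 = 599,000 bytes  (1 kB = 10^3 bytes)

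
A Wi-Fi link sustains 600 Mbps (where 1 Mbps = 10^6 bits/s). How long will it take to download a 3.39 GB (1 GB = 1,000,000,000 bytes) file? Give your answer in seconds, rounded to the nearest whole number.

45 seconds

3.39 GB = 3,390,000,000 bytes = 27,120,000,000 bits
600 Mbps = 600,000,000 bits/s
time = 27,120,000,000 / 600,000,000 = 45 s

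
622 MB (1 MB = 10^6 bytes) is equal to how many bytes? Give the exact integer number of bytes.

622,000,000 bytes

622 × 1,000,000 = 622,000,000 bytes  (1 MB = 10^6 bytes)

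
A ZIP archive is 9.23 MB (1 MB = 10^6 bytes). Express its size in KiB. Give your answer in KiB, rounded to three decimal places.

9.23 MB = 9.23 × 10^6 bytes = 9,230,000 bytes
1 KiB = 1,024 bytes
9,230,000 / 1,024 = 9,013.672 KiB

9,013.672 KiB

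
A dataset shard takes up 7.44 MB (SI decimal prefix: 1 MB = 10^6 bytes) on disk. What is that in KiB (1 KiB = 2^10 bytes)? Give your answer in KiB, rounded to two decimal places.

7.44 MB = 7.44 × 10^6 bytes = 7,440,000 bytes
1 KiB = 1,024 bytes
7,440,000 / 1,024 = 7,265.63 KiB

7,265.63 KiB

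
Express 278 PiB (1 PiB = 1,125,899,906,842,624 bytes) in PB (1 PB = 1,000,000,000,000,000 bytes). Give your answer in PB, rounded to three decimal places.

313.000 PB

278 PiB × 1,125,899,906,842,624 bytes/PiB = 313,000,174,102,249,472 bytes
1 PB = 1,000,000,000,000,000 bytes
313,000,174,102,249,472 / 1,000,000,000,000,000 = 313.000 PB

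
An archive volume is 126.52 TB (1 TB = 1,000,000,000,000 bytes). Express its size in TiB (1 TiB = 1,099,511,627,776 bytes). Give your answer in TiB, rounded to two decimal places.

115.07 TiB

126.52 TB × 1,000,000,000,000 bytes/TB = 126,520,000,000,000 bytes
1 TiB = 2^40 bytes = 1,099,511,627,776 bytes
126,520,000,000,000 / 1,099,511,627,776 = 115.07 TiB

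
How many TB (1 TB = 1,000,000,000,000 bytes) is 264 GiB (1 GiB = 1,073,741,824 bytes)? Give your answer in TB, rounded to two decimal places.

0.28 TB

264 GiB = 264 × 2^30 bytes = 283,467,841,536 bytes
1 TB = 10^12 bytes = 1,000,000,000,000 bytes
283,467,841,536 / 1,000,000,000,000 = 0.28 TB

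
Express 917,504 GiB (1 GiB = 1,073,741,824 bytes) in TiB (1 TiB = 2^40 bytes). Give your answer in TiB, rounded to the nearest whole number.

896 TiB

917,504 GiB × 1,073,741,824 bytes/GiB = 985,162,418,487,296 bytes
1 TiB = 2^40 bytes = 1,099,511,627,776 bytes
985,162,418,487,296 / 1,099,511,627,776 = 896 TiB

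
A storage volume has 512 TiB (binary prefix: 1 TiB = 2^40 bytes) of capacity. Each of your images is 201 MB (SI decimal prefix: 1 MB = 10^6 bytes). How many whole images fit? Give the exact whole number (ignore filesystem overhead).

2,800,746

Capacity: 512 TiB = 562,949,953,421,312 bytes
Per item: 201 MB = 201,000,000 bytes
⌊562,949,953,421,312 / 201,000,000⌋ = 2,800,746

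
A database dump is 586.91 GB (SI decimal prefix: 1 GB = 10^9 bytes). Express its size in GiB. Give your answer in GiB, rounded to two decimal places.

586.91 GB = 586.91 × 10^9 bytes = 586,910,000,000 bytes
1 GiB = 2^30 bytes = 1,073,741,824 bytes
586,910,000,000 / 1,073,741,824 = 546.60 GiB

546.60 GiB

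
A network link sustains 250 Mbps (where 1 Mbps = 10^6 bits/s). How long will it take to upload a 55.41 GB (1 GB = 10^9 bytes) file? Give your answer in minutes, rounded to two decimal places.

55.41 GB = 55,410,000,000 bytes = 443,280,000,000 bits
250 Mbps = 250,000,000 bits/s
time = 443,280,000,000 / 250,000,000 = 1,773.120 s
1,773.120 s / 60 = 29.55 minutes

29.55 minutes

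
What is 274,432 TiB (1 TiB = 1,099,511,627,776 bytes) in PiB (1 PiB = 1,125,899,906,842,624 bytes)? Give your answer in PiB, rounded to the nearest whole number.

268 PiB

274,432 TiB = 274,432 × 2^40 bytes = 301,741,175,033,823,232 bytes
1 PiB = 1,125,899,906,842,624 bytes
301,741,175,033,823,232 / 1,125,899,906,842,624 = 268 PiB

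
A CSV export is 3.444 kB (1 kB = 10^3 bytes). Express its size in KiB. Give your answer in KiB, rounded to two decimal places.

3.444 kB × 1,000 bytes/kB = 3,444 bytes
1 KiB = 1,024 bytes
3,444 / 1,024 = 3.36 KiB

3.36 KiB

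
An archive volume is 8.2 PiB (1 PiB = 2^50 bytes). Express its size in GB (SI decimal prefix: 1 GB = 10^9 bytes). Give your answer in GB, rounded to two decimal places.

8.2 PiB × 1,125,899,906,842,624 bytes/PiB = 9,232,379,236,109,516.8 bytes
1 GB = 10^9 bytes = 1,000,000,000 bytes
9,232,379,236,109,516.8 / 1,000,000,000 = 9,232,379.24 GB

9,232,379.24 GB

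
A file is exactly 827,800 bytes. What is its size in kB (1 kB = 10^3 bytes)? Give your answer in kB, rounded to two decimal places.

827,800 bytes given.
1 kB = 1,000 bytes
827,800 / 1,000 = 827.80 kB

827.80 kB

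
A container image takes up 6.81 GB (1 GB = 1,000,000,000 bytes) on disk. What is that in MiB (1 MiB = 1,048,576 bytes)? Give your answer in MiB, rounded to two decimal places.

6.81 GB = 6.81 × 10^9 bytes = 6,810,000,000 bytes
1 MiB = 2^20 bytes = 1,048,576 bytes
6,810,000,000 / 1,048,576 = 6,494.52 MiB

6,494.52 MiB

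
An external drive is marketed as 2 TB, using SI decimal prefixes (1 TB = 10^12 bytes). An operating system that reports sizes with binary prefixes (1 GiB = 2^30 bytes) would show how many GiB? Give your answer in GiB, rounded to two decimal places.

1,862.65 GiB

2 TB × 1,000,000,000,000 bytes/TB = 2,000,000,000,000 bytes
1 GiB = 2^30 bytes = 1,073,741,824 bytes
2,000,000,000,000 / 1,073,741,824 = 1,862.65 GiB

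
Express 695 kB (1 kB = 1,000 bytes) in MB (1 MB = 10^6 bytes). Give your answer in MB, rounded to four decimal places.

695 kB × 1,000 bytes/kB = 695,000 bytes
1 MB = 10^6 bytes = 1,000,000 bytes
695,000 / 1,000,000 = 0.6950 MB

0.6950 MB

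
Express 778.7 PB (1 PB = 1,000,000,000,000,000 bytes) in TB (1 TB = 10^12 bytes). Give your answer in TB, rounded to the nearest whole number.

778.7 PB × 1,000,000,000,000,000 bytes/PB = 778,700,000,000,000,000 bytes
1 TB = 10^12 bytes = 1,000,000,000,000 bytes
778,700,000,000,000,000 / 1,000,000,000,000 = 778,700 TB

778,700 TB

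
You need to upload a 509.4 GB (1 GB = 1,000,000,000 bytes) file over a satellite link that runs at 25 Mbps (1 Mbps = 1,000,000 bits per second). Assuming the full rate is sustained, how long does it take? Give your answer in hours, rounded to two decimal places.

509.4 GB = 509,400,000,000 bytes = 4,075,200,000,000 bits
25 Mbps = 25,000,000 bits/s
time = 4,075,200,000,000 / 25,000,000 = 163,008.0000 s
163,008.0000 s / 3600 = 45.28 hours

45.28 hours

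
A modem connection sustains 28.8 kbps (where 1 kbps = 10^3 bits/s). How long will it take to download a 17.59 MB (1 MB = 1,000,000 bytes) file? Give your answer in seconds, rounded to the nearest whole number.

4,886 seconds

17.59 MB = 17,590,000 bytes = 140,720,000 bits
28.8 kbps = 28,800 bits/s
time = 140,720,000 / 28,800 = 4,886 s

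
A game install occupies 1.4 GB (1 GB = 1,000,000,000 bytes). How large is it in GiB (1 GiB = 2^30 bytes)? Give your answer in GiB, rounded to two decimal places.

1.4 GB × 1,000,000,000 bytes/GB = 1,400,000,000 bytes
1 GiB = 1,073,741,824 bytes
1,400,000,000 / 1,073,741,824 = 1.30 GiB

1.30 GiB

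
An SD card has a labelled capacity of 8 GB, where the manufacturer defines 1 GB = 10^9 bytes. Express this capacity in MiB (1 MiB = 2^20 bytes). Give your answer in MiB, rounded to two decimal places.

8 GB = 8 × 10^9 bytes = 8,000,000,000 bytes
1 MiB = 2^20 bytes = 1,048,576 bytes
8,000,000,000 / 1,048,576 = 7,629.39 MiB

7,629.39 MiB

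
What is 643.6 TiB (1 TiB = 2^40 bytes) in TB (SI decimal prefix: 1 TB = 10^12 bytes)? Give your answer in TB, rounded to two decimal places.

707.65 TB

643.6 TiB = 643.6 × 2^40 bytes = 707,645,683,636,633.6 bytes
1 TB = 10^12 bytes = 1,000,000,000,000 bytes
707,645,683,636,633.6 / 1,000,000,000,000 = 707.65 TB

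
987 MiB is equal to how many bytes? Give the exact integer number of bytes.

1,034,944,512 bytes

987 × 1,048,576 = 1,034,944,512 bytes  (1 MiB = 2^20 bytes)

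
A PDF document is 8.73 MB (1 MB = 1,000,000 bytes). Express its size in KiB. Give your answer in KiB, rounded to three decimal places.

8,525.391 KiB

8.73 MB = 8.73 × 10^6 bytes = 8,730,000 bytes
1 KiB = 2^10 bytes = 1,024 bytes
8,730,000 / 1,024 = 8,525.391 KiB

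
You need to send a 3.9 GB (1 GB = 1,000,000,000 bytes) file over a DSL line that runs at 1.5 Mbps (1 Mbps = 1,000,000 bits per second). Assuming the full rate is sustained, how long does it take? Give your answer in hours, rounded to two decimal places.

5.78 hours

3.9 GB = 3,900,000,000 bytes = 31,200,000,000 bits
1.5 Mbps = 1,500,000 bits/s
time = 31,200,000,000 / 1,500,000 = 20,800.0000 s
20,800.0000 s / 3600 = 5.78 hours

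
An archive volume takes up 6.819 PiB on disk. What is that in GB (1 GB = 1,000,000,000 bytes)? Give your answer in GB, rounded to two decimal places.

6.819 PiB = 6.819 × 2^50 bytes = 7,677,511,464,759,853.056 bytes
1 GB = 1,000,000,000 bytes
7,677,511,464,759,853.056 / 1,000,000,000 = 7,677,511.46 GB

7,677,511.46 GB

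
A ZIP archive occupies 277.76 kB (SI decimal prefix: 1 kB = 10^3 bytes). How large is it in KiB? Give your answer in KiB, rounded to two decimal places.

271.25 KiB

277.76 kB = 277.76 × 10^3 bytes = 277,760 bytes
1 KiB = 2^10 bytes = 1,024 bytes
277,760 / 1,024 = 271.25 KiB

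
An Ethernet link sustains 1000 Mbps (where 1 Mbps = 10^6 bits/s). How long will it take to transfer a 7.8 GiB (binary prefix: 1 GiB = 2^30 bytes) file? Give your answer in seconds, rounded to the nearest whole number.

7.8 GiB = 8,375,186,227.2 bytes = 67,001,489,817.6 bits
1000 Mbps = 1,000,000,000 bits/s
time = 67,001,489,817.6 / 1,000,000,000 = 67 s

67 seconds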